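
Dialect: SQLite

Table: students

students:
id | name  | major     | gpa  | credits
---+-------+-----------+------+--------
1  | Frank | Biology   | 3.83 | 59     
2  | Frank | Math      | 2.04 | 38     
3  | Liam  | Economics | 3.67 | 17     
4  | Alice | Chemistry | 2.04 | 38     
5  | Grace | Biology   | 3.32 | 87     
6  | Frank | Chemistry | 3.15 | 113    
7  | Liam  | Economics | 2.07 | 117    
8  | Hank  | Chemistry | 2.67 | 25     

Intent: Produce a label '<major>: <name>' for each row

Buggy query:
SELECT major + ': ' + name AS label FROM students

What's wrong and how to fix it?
Bug: '+' is numeric addition; on text columns SQLite converts them to 0 instead of concatenating

Fix: Replace + with || to concatenate text

Corrected query:
SELECT major || ': ' || name AS label FROM students

Result:
label           
----------------
Biology: Frank  
Math: Frank     
Economics: Liam 
Chemistry: Alice
Biology: Grace  
Chemistry: Frank
Economics: Liam 
Chemistry: Hank 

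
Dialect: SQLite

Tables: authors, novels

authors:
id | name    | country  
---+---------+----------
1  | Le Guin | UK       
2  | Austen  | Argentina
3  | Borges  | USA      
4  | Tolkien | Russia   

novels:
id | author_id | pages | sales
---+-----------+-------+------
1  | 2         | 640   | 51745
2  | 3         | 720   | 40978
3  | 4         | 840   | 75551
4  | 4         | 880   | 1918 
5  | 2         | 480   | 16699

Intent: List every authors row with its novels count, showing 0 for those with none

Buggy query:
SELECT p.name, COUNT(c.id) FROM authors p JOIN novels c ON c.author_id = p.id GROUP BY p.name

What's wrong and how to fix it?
Bug: INNER JOIN drops authors rows that have no matching novels rows

Fix: Use LEFT JOIN so parents without children still appear (COUNT(c.id) gives 0)

Corrected query:
SELECT p.name, COUNT(c.id) FROM authors p LEFT JOIN novels c ON c.author_id = p.id GROUP BY p.name

Result:
name    | COUNT(c.id)
--------+------------
Austen  | 2          
Borges  | 1          
Le Guin | 0          
Tolkien | 2          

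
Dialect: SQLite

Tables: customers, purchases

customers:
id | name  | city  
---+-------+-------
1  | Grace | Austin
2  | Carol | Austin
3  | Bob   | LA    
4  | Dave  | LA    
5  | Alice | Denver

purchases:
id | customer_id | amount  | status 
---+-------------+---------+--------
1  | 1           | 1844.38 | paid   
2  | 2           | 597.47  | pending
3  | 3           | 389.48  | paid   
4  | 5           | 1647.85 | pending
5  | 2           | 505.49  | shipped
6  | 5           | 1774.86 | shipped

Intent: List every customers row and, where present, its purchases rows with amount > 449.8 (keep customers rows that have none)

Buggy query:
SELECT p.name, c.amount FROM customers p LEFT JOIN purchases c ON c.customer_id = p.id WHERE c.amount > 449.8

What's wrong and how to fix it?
Bug: A WHERE condition on the right-hand table after LEFT JOIN drops unmatched parents

Fix: Put 'c.amount > 449.8' in the JOIN's ON clause instead of WHERE

Corrected query:
SELECT p.name, c.amount FROM customers p LEFT JOIN purchases c ON c.customer_id = p.id AND c.amount > 449.8

Result:
name  | amount 
------+--------
Grace | 1844.38
Carol | 505.49 
Carol | 597.47 
Bob   | NULL   
Dave  | NULL   
Alice | 1647.85
Alice | 1774.86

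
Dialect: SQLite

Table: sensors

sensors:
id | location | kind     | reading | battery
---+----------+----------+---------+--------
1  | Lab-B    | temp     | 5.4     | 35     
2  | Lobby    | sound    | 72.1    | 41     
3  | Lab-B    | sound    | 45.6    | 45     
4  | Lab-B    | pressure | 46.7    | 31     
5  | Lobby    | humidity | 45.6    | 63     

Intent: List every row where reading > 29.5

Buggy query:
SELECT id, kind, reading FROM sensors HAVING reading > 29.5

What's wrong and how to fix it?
Bug: This is a non-aggregate query (no GROUP BY, no aggregates), so in SQLite the HAVING clause is invalid here; a row-level condition belongs in WHERE

Fix: Use WHERE for row-level filtering

Corrected query:
SELECT id, kind, reading FROM sensors WHERE reading > 29.5

Result:
id | kind     | reading
---+----------+--------
2  | sound    | 72.1   
3  | sound    | 45.6   
4  | pressure | 46.7   
5  | humidity | 45.6   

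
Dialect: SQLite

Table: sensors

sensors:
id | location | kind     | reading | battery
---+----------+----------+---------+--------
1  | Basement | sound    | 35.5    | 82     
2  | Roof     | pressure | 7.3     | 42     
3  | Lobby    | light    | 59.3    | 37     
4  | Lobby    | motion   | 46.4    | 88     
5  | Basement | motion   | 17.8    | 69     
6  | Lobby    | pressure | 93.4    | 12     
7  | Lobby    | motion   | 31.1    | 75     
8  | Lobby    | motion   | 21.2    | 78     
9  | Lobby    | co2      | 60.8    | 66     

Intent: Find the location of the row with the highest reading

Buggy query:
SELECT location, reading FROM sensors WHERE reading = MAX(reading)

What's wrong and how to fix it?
Bug: WHERE is evaluated per row; an aggregate over the whole table isn't defined there

Fix: Wrap MAX in a scalar subquery so WHERE compares against a single value

Corrected query:
SELECT location, reading FROM sensors WHERE reading = (SELECT MAX(reading) FROM sensors)

Result:
location | reading
---------+--------
Lobby    | 93.4   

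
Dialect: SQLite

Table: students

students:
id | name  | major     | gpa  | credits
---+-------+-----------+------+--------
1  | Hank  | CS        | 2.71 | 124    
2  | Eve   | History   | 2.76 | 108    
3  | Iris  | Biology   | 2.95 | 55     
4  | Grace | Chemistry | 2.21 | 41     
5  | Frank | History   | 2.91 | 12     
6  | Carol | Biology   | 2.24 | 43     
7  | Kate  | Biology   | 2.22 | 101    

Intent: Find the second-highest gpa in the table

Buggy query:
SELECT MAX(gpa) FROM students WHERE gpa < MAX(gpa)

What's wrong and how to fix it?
Bug: MAX(gpa) on the right of the comparison is an aggregate-in-WHERE error

Fix: Compute the overall MAX in a subquery, then take MAX of rows below it

Corrected query:
SELECT MAX(gpa) FROM students WHERE gpa < (SELECT MAX(gpa) FROM students)

Result:
MAX(gpa)
--------
2.91    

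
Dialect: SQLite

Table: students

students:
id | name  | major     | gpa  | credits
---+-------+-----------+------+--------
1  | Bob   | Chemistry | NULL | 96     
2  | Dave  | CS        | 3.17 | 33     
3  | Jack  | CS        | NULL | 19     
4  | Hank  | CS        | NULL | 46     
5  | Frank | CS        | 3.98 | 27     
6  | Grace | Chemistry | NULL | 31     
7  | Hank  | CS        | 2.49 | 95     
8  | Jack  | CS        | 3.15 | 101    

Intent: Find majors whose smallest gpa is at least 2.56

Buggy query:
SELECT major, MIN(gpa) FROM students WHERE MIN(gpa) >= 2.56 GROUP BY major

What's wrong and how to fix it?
Bug: MIN() in WHERE is a misuse of aggregate

Fix: Replace WHERE with HAVING after the GROUP BY

Corrected query:
SELECT major, MIN(gpa) FROM students GROUP BY major HAVING MIN(gpa) >= 2.56

Result:
(no rows)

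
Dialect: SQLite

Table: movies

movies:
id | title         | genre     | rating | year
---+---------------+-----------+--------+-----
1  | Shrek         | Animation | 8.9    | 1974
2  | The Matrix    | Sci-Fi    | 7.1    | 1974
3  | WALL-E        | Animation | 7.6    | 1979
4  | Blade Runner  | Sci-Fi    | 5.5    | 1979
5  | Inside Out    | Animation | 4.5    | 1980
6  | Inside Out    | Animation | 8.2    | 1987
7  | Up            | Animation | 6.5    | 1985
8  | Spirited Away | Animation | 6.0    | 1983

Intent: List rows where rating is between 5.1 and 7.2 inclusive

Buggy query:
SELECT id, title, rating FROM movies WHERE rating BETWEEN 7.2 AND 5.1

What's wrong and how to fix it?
Bug: BETWEEN expects the lower bound first; with 7.2 AND 5.1 the range is empty

Fix: Swap the bounds so the smaller value comes first

Corrected query:
SELECT id, title, rating FROM movies WHERE rating BETWEEN 5.1 AND 7.2

Result:
id | title         | rating
---+---------------+-------
2  | The Matrix    | 7.1   
4  | Blade Runner  | 5.5   
7  | Up            | 6.5   
8  | Spirited Away | 6     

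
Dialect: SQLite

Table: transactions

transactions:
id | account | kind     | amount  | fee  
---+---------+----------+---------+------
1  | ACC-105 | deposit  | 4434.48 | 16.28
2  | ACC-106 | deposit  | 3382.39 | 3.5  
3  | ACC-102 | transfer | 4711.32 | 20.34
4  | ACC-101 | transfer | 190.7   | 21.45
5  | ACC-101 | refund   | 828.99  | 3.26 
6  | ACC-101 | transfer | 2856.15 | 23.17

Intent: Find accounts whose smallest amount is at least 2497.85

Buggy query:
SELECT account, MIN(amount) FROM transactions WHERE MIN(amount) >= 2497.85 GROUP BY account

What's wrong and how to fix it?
Bug: MIN() in WHERE is a misuse of aggregate

Fix: Use HAVING for the per-group MIN condition

Corrected query:
SELECT account, MIN(amount) FROM transactions GROUP BY account HAVING MIN(amount) >= 2497.85

Result:
account | MIN(amount)
--------+------------
ACC-102 | 4711.32    
ACC-105 | 4434.48    
ACC-106 | 3382.39    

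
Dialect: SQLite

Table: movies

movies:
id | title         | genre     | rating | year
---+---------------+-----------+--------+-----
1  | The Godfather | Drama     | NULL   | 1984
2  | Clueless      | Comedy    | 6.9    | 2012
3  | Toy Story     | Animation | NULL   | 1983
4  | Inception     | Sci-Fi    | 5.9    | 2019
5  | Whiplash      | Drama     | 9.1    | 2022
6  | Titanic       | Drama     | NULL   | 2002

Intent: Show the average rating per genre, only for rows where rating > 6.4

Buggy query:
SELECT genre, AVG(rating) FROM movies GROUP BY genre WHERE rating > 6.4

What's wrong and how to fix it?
Bug: WHERE cannot follow GROUP BY

Fix: Move the WHERE clause before GROUP BY

Corrected query:
SELECT genre, AVG(rating) FROM movies WHERE rating > 6.4 GROUP BY genre

Result:
genre  | AVG(rating)
-------+------------
Comedy | 6.9        
Drama  | 9.1        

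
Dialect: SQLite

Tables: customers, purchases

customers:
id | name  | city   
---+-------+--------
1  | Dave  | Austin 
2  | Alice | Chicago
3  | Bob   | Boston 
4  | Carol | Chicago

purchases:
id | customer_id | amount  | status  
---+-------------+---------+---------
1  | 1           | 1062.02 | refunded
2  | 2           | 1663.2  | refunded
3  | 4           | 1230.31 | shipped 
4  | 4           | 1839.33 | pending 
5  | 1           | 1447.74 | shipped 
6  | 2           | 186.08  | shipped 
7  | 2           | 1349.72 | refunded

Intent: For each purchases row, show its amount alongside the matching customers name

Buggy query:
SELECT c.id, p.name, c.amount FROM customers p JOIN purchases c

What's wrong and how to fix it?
Bug: Missing join condition: each purchases row is matched to all customers rows instead of just its own

Fix: Add ON c.customer_id = p.id to the JOIN

Corrected query:
SELECT c.id, p.name, c.amount FROM customers p JOIN purchases c ON c.customer_id = p.id

Result:
id | name  | amount 
---+-------+--------
1  | Dave  | 1062.02
2  | Alice | 1663.2 
3  | Carol | 1230.31
4  | Carol | 1839.33
5  | Dave  | 1447.74
6  | Alice | 186.08 
7  | Alice | 1349.72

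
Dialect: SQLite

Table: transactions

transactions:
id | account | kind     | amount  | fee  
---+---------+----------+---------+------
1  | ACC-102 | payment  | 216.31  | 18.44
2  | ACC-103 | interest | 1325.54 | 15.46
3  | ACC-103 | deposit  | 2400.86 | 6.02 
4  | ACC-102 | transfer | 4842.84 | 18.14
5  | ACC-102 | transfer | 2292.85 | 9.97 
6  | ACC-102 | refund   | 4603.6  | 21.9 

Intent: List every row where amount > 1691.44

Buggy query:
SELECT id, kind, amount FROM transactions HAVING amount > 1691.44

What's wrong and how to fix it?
Bug: HAVING filters the output of aggregation, but this query has no GROUP BY and no aggregate functions, so SQLite rejects it (HAVING clause on a non-aggregate query); the condition here is per row

Fix: Use WHERE for row-level filtering

Corrected query:
SELECT id, kind, amount FROM transactions WHERE amount > 1691.44

Result:
id | kind     | amount 
---+----------+--------
3  | deposit  | 2400.86
4  | transfer | 4842.84
5  | transfer | 2292.85
6  | refund   | 4603.6 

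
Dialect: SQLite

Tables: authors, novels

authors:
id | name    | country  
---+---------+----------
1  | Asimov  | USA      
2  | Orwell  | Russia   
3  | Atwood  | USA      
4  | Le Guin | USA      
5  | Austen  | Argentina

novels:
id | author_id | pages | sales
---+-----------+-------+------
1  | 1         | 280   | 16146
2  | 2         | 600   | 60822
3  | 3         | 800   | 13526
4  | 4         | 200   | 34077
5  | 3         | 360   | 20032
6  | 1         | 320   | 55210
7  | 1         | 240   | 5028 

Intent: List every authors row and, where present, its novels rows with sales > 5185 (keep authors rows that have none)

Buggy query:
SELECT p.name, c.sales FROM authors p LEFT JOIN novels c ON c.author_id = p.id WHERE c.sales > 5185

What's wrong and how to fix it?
Bug: Filtering c.sales in WHERE discards the NULL rows produced by LEFT JOIN, turning it into an inner join

Fix: Put 'c.sales > 5185' in the JOIN's ON clause instead of WHERE

Corrected query:
SELECT p.name, c.sales FROM authors p LEFT JOIN novels c ON c.author_id = p.id AND c.sales > 5185

Result:
name    | sales
--------+------
Asimov  | 16146
Asimov  | 55210
Orwell  | 60822
Atwood  | 13526
Atwood  | 20032
Le Guin | 34077
Austen  | NULL 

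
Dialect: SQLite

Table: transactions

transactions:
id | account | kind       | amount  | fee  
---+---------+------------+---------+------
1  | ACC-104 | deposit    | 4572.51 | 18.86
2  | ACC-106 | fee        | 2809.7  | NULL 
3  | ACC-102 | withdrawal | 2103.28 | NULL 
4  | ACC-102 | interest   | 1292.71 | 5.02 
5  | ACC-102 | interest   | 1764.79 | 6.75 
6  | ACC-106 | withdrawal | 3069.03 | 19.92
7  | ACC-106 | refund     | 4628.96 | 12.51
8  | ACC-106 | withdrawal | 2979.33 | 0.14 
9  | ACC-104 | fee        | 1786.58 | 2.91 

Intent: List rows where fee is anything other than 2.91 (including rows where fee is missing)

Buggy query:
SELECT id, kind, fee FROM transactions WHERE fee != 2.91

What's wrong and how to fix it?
Bug: 'fee != 2.91' is unknown when fee is NULL, so NULL rows are silently excluded

Fix: Handle NULL separately with IS NULL alongside the inequality

Corrected query:
SELECT id, kind, fee FROM transactions WHERE fee != 2.91 OR fee IS NULL

Result:
id | kind       | fee  
---+------------+------
1  | deposit    | 18.86
2  | fee        | NULL 
3  | withdrawal | NULL 
4  | interest   | 5.02 
5  | interest   | 6.75 
6  | withdrawal | 19.92
7  | refund     | 12.51
8  | withdrawal | 0.14 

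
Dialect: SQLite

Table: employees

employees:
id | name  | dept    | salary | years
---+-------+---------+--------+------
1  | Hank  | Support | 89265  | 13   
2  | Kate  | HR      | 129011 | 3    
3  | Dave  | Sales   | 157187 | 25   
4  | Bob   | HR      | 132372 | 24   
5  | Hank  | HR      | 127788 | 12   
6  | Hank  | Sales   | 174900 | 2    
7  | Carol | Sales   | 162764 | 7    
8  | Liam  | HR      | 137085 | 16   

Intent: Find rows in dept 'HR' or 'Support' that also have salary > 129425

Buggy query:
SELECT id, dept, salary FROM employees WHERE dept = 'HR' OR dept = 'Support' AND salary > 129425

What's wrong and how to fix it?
Bug: AND binds tighter than OR, so this parses as dept = 'HR' OR (dept = 'Support' AND salary > 129425)

Fix: Add parentheses around the OR so the AND applies to both alternatives

Corrected query:
SELECT id, dept, salary FROM employees WHERE (dept = 'HR' OR dept = 'Support') AND salary > 129425

Result:
id | dept | salary
---+------+-------
4  | HR   | 132372
8  | HR   | 137085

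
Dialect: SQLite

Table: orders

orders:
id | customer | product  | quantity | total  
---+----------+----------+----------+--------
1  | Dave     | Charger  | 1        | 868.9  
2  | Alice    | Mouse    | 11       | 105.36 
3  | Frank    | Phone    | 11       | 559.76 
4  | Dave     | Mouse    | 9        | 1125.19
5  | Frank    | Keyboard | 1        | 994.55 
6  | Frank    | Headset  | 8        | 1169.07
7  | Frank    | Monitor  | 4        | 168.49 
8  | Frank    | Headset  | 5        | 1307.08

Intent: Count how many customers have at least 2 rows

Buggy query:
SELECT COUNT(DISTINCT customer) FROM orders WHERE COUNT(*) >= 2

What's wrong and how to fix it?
Bug: COUNT(*) cannot appear in WHERE; the per-group count doesn't exist yet

Fix: Group first with HAVING COUNT(*) >= 2, then COUNT the resulting groups

Corrected query:
SELECT COUNT(*) FROM (SELECT customer FROM orders GROUP BY customer HAVING COUNT(*) >= 2)

Result:
COUNT(*)
--------
2       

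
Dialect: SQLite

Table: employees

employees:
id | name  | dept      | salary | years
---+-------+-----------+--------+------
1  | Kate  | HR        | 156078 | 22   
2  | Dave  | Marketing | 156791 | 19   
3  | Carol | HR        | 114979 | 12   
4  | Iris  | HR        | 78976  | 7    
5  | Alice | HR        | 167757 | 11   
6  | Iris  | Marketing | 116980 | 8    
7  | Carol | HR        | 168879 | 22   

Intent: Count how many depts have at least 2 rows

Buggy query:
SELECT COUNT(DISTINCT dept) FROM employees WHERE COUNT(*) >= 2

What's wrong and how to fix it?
Bug: WHERE filters individual rows, not groups, so a group-level COUNT is invalid there

Fix: Group first with HAVING COUNT(*) >= 2, then COUNT the resulting groups

Corrected query:
SELECT COUNT(*) FROM (SELECT dept FROM employees GROUP BY dept HAVING COUNT(*) >= 2)

Result:
COUNT(*)
--------
2       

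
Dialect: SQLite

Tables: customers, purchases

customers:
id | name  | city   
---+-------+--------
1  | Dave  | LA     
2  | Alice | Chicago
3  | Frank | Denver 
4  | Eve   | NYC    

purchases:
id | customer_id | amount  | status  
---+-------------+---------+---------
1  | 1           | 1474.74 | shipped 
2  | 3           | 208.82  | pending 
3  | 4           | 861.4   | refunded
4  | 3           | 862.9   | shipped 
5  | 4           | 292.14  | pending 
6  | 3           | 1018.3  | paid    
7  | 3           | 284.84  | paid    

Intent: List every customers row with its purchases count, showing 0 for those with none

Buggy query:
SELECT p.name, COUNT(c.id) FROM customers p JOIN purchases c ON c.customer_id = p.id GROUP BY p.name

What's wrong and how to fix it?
Bug: An inner join excludes parents with zero children

Fix: Use LEFT JOIN so parents without children still appear (COUNT(c.id) gives 0)

Corrected query:
SELECT p.name, COUNT(c.id) FROM customers p LEFT JOIN purchases c ON c.customer_id = p.id GROUP BY p.name

Result:
name  | COUNT(c.id)
------+------------
Alice | 0          
Dave  | 1          
Eve   | 2          
Frank | 4          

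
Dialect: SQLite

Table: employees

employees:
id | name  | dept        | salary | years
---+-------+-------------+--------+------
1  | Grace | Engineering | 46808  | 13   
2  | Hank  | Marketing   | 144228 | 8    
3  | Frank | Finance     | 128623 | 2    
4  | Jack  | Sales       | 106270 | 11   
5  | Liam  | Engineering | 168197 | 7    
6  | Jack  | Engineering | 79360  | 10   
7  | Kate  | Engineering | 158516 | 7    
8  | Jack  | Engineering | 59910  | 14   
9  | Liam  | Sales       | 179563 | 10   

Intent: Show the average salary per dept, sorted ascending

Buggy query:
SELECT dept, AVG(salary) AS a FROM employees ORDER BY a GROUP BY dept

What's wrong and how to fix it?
Bug: GROUP BY must precede ORDER BY

Fix: Move ORDER BY to the end, after GROUP BY

Corrected query:
SELECT dept, AVG(salary) AS a FROM employees GROUP BY dept ORDER BY a

Result:
dept        | a       
------------+---------
Engineering | 102558.2
Finance     | 128623  
Sales       | 142916.5
Marketing   | 144228  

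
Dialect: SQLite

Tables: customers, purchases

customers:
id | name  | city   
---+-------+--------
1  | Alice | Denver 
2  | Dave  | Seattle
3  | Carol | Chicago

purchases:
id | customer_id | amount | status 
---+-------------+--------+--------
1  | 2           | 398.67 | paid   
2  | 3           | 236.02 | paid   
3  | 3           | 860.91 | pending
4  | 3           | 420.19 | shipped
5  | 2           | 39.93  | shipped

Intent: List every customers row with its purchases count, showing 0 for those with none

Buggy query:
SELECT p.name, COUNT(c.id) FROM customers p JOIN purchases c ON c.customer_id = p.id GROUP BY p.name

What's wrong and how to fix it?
Bug: INNER JOIN drops customers rows that have no matching purchases rows

Fix: Switch to LEFT JOIN to retain unmatched parent rows

Corrected query:
SELECT p.name, COUNT(c.id) FROM customers p LEFT JOIN purchases c ON c.customer_id = p.id GROUP BY p.name

Result:
name  | COUNT(c.id)
------+------------
Alice | 0          
Carol | 3          
Dave  | 2          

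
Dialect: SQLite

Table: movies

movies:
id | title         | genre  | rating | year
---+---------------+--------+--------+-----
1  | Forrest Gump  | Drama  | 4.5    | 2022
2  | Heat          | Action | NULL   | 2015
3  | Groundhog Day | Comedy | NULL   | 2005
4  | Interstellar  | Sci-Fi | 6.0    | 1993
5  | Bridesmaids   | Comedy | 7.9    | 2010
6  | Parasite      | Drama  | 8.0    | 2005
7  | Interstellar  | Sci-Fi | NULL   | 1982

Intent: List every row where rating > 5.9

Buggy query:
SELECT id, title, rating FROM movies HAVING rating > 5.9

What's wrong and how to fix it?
Bug: This is a non-aggregate query (no GROUP BY, no aggregates), so in SQLite the HAVING clause is invalid here; a row-level condition belongs in WHERE

Fix: Replace HAVING with WHERE since the condition applies to individual rows

Corrected query:
SELECT id, title, rating FROM movies WHERE rating > 5.9

Result:
id | title        | rating
---+--------------+-------
4  | Interstellar | 6     
5  | Bridesmaids  | 7.9   
6  | Parasite     | 8     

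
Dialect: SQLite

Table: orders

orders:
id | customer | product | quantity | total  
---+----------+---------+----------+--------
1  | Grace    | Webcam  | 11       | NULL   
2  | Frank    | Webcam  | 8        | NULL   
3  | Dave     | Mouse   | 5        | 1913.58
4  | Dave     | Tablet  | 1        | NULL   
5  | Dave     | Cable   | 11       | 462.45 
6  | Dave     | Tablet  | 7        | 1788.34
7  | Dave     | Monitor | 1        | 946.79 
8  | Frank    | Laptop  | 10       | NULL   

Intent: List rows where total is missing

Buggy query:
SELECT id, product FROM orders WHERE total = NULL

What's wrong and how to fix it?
Bug: Comparing to NULL with '=' never matches; NULL = NULL is unknown, not true

Fix: Use IS NULL to test for NULL

Corrected query:
SELECT id, product FROM orders WHERE total IS NULL

Result:
id | product
---+--------
1  | Webcam 
2  | Webcam 
4  | Tablet 
8  | Laptop 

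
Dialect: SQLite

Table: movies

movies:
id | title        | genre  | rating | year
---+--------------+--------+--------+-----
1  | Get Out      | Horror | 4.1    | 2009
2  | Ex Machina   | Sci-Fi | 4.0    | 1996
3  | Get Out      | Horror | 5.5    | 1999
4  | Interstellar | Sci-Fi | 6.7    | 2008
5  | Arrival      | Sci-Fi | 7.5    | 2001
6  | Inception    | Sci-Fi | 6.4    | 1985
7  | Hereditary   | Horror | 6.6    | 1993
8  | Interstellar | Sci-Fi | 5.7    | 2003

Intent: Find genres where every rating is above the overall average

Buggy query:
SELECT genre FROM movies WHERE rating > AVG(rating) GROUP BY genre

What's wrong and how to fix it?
Bug: WHERE evaluates per row before aggregation, so AVG() is unavailable

Fix: Use a subquery for AVG and a HAVING MIN(...) filter so the condition holds for every row in the group

Corrected query:
SELECT genre FROM movies GROUP BY genre HAVING MIN(rating) > (SELECT AVG(rating) FROM movies)

Result:
(no rows)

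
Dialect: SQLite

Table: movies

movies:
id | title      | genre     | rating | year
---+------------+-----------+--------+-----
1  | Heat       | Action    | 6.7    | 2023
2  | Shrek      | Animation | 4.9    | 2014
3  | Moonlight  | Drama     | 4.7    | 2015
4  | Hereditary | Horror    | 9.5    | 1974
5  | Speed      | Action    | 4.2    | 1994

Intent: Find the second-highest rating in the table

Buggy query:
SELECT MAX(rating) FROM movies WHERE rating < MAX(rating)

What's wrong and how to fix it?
Bug: MAX(rating) on the right of the comparison is an aggregate-in-WHERE error

Fix: Put the inner MAX in a scalar subquery

Corrected query:
SELECT MAX(rating) FROM movies WHERE rating < (SELECT MAX(rating) FROM movies)

Result:
MAX(rating)
-----------
6.7        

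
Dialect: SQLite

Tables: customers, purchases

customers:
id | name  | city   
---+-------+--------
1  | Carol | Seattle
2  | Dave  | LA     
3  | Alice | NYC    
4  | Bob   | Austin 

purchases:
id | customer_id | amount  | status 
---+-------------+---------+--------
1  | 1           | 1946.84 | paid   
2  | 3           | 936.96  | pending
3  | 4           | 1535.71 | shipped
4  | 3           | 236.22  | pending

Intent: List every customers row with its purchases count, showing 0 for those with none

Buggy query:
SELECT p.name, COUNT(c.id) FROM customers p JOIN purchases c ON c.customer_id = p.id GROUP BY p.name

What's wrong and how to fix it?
Bug: An inner join excludes parents with zero children

Fix: Switch to LEFT JOIN to retain unmatched parent rows

Corrected query:
SELECT p.name, COUNT(c.id) FROM customers p LEFT JOIN purchases c ON c.customer_id = p.id GROUP BY p.name

Result:
name  | COUNT(c.id)
------+------------
Alice | 2          
Bob   | 1          
Carol | 1          
Dave  | 0          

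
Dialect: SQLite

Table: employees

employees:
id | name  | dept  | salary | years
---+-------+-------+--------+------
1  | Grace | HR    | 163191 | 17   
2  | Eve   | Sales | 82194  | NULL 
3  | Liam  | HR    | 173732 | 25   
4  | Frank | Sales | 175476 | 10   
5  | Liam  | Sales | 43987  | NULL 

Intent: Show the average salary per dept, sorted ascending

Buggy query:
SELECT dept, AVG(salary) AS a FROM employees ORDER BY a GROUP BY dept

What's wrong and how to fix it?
Bug: GROUP BY must precede ORDER BY

Fix: Move ORDER BY to the end, after GROUP BY

Corrected query:
SELECT dept, AVG(salary) AS a FROM employees GROUP BY dept ORDER BY a

Result:
dept  | a            
------+--------------
Sales | 100552.333333
HR    | 168461.5     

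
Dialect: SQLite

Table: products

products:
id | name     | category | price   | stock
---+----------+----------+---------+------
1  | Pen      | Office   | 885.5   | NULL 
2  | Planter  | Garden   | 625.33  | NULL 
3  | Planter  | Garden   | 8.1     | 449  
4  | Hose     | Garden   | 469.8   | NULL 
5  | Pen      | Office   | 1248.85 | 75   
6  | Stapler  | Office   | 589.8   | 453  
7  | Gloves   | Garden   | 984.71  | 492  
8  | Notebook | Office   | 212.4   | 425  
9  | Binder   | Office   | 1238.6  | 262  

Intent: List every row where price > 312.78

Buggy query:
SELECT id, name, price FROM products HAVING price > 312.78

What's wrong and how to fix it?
Bug: HAVING filters the output of aggregation, but this query has no GROUP BY and no aggregate functions, so SQLite rejects it (HAVING clause on a non-aggregate query); the condition here is per row

Fix: Use WHERE for row-level filtering

Corrected query:
SELECT id, name, price FROM products WHERE price > 312.78

Result:
id | name    | price  
---+---------+--------
1  | Pen     | 885.5  
2  | Planter | 625.33 
4  | Hose    | 469.8  
5  | Pen     | 1248.85
6  | Stapler | 589.8  
7  | Gloves  | 984.71 
9  | Binder  | 1238.6 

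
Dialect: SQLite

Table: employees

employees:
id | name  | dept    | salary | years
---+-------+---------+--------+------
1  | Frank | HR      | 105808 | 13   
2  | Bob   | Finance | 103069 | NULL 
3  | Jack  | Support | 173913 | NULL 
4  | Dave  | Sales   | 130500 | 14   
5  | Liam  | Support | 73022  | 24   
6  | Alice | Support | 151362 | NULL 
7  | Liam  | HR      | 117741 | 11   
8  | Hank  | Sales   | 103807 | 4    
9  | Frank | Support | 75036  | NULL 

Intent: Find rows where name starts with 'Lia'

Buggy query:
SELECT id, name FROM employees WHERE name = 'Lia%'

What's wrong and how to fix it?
Bug: '=' compares the literal string including the % character; pattern matching needs LIKE

Fix: Replace '=' with LIKE so 'Lia%' is treated as a pattern

Corrected query:
SELECT id, name FROM employees WHERE name LIKE 'Lia%'

Result:
id | name
---+-----
5  | Liam
7  | Liam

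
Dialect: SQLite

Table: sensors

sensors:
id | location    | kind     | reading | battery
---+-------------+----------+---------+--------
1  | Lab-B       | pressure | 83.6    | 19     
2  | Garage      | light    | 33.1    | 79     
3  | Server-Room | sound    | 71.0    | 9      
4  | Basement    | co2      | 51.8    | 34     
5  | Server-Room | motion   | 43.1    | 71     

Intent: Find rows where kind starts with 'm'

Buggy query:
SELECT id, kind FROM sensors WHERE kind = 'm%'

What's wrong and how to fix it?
Bug: Wildcards only work with LIKE; '=' treats '%' as a literal character

Fix: Replace '=' with LIKE so 'm%' is treated as a pattern

Corrected query:
SELECT id, kind FROM sensors WHERE kind LIKE 'm%'

Result:
id | kind  
---+-------
5  | motion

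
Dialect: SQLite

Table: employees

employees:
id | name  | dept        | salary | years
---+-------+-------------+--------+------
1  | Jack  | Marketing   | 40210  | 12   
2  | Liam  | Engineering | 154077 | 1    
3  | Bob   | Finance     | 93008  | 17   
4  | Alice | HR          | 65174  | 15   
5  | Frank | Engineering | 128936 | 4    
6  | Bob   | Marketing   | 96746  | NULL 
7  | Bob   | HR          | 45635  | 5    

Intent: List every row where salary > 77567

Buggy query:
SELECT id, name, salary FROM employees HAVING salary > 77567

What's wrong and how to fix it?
Bug: HAVING filters the output of aggregation, but this query has no GROUP BY and no aggregate functions, so SQLite rejects it (HAVING clause on a non-aggregate query); the condition here is per row

Fix: Use WHERE for row-level filtering

Corrected query:
SELECT id, name, salary FROM employees WHERE salary > 77567

Result:
id | name  | salary
---+-------+-------
2  | Liam  | 154077
3  | Bob   | 93008 
5  | Frank | 128936
6  | Bob   | 96746 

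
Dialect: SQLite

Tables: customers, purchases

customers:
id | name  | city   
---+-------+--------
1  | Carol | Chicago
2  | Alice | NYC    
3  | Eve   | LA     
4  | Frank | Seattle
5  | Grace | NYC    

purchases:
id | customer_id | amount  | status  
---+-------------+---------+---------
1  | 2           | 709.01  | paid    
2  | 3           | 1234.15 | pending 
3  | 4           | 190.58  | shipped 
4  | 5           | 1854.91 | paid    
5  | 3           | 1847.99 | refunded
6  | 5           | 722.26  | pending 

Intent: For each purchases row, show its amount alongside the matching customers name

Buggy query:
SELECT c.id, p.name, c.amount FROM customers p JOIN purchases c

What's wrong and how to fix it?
Bug: JOIN with no ON clause produces a cartesian product; every purchases row pairs with every customers row

Fix: Add ON c.customer_id = p.id to the JOIN

Corrected query:
SELECT c.id, p.name, c.amount FROM customers p JOIN purchases c ON c.customer_id = p.id

Result:
id | name  | amount 
---+-------+--------
1  | Alice | 709.01 
2  | Eve   | 1234.15
3  | Frank | 190.58 
4  | Grace | 1854.91
5  | Eve   | 1847.99
6  | Grace | 722.26 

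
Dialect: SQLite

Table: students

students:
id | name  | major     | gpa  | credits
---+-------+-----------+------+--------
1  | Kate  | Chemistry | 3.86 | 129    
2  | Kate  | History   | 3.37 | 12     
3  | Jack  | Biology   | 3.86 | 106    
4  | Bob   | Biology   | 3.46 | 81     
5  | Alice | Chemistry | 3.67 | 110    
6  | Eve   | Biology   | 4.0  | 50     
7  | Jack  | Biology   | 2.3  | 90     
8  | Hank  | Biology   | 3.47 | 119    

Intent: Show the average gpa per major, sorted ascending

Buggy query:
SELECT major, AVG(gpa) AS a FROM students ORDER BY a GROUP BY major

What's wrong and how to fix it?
Bug: ORDER BY appears before GROUP BY; SQL clause order requires GROUP BY first

Fix: Reorder: SELECT … FROM … GROUP BY … ORDER BY …

Corrected query:
SELECT major, AVG(gpa) AS a FROM students GROUP BY major ORDER BY a

Result:
major     | a    
----------+------
History   | 3.37 
Biology   | 3.418
Chemistry | 3.765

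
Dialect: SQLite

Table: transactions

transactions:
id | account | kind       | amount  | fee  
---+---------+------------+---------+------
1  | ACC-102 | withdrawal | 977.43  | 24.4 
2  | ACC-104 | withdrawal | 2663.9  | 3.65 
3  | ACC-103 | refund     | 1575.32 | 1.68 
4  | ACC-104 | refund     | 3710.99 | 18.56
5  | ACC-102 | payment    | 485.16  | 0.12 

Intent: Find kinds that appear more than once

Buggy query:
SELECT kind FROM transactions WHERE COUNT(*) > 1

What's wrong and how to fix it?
Bug: COUNT(*) is an aggregate and cannot be used in WHERE

Fix: Group first, then use HAVING for the count condition

Corrected query:
SELECT kind FROM transactions GROUP BY kind HAVING COUNT(*) > 1

Result:
kind      
----------
refund    
withdrawal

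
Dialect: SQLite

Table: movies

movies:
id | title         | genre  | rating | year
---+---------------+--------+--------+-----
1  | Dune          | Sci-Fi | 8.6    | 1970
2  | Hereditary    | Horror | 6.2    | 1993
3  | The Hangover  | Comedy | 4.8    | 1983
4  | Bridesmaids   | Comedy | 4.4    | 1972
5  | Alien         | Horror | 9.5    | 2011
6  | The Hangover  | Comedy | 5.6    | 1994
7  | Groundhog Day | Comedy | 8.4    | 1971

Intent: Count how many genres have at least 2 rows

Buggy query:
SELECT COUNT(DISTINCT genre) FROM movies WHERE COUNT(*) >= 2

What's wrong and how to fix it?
Bug: WHERE filters individual rows, not groups, so a group-level COUNT is invalid there

Fix: Use a subquery that GROUPs and filters with HAVING, then count its rows

Corrected query:
SELECT COUNT(*) FROM (SELECT genre FROM movies GROUP BY genre HAVING COUNT(*) >= 2)

Result:
COUNT(*)
--------
2       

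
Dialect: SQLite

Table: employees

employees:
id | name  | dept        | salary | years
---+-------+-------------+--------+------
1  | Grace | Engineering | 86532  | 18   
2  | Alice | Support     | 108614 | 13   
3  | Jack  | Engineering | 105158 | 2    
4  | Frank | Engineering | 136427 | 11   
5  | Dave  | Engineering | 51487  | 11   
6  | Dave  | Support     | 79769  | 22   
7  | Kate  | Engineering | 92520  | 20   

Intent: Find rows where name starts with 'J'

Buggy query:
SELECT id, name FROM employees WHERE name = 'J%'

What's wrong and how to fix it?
Bug: '=' compares the literal string including the % character; pattern matching needs LIKE

Fix: Use LIKE for wildcard pattern matching

Corrected query:
SELECT id, name FROM employees WHERE name LIKE 'J%'

Result:
id | name
---+-----
3  | Jack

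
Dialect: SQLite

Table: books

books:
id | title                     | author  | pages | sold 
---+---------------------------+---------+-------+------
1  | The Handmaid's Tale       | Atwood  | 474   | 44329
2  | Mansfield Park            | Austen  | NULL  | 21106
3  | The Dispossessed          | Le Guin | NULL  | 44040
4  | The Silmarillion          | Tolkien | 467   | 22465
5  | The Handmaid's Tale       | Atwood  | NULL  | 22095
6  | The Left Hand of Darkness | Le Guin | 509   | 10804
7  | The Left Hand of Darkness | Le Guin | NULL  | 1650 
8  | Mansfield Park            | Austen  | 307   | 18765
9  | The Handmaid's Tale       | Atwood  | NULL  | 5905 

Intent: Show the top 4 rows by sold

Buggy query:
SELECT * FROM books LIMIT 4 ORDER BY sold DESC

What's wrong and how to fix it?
Bug: ORDER BY cannot follow LIMIT; LIMIT is the final clause

Fix: Sort with ORDER BY, then apply LIMIT

Corrected query:
SELECT * FROM books ORDER BY sold DESC LIMIT 4

Result:
id | title               | author  | pages | sold 
---+---------------------+---------+-------+------
1  | The Handmaid's Tale | Atwood  | 474   | 44329
3  | The Dispossessed    | Le Guin | NULL  | 44040
4  | The Silmarillion    | Tolkien | 467   | 22465
5  | The Handmaid's Tale | Atwood  | NULL  | 22095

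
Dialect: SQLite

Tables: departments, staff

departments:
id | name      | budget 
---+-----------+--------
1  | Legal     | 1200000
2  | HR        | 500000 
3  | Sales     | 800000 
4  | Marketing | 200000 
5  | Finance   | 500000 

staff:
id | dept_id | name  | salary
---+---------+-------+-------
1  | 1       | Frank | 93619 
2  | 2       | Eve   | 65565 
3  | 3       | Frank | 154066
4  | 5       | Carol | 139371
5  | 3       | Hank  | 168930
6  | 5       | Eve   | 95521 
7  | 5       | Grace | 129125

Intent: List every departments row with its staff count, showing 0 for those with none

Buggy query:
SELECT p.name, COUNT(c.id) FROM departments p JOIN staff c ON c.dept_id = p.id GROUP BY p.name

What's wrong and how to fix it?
Bug: An inner join excludes parents with zero children

Fix: Switch to LEFT JOIN to retain unmatched parent rows

Corrected query:
SELECT p.name, COUNT(c.id) FROM departments p LEFT JOIN staff c ON c.dept_id = p.id GROUP BY p.name

Result:
name      | COUNT(c.id)
----------+------------
Finance   | 3          
HR        | 1          
Legal     | 1          
Marketing | 0          
Sales     | 2          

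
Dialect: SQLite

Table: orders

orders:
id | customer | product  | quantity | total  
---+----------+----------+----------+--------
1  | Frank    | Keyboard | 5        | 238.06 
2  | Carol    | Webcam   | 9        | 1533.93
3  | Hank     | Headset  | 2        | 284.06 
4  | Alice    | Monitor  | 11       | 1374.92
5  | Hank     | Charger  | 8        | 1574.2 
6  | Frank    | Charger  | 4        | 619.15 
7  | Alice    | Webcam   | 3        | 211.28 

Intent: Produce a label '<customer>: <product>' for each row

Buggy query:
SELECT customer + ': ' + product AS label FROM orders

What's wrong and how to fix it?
Bug: '+' is numeric addition; on text columns SQLite converts them to 0 instead of concatenating

Fix: Replace + with || to concatenate text

Corrected query:
SELECT customer || ': ' || product AS label FROM orders

Result:
label          
---------------
Frank: Keyboard
Carol: Webcam  
Hank: Headset  
Alice: Monitor 
Hank: Charger  
Frank: Charger 
Alice: Webcam  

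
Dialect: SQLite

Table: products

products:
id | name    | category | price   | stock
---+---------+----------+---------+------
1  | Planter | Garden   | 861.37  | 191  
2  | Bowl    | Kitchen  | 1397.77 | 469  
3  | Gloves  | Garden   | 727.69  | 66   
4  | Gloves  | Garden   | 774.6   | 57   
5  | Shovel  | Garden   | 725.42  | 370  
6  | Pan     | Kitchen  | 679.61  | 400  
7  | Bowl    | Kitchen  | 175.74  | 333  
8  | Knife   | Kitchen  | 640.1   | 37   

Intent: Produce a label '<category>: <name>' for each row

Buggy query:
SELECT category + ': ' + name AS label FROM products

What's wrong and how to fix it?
Bug: SQLite uses || for string concatenation; + coerces text to numbers (yielding 0)

Fix: Use the || operator for string concatenation

Corrected query:
SELECT category || ': ' || name AS label FROM products

Result:
label          
---------------
Garden: Planter
Kitchen: Bowl  
Garden: Gloves 
Garden: Gloves 
Garden: Shovel 
Kitchen: Pan   
Kitchen: Bowl  
Kitchen: Knife 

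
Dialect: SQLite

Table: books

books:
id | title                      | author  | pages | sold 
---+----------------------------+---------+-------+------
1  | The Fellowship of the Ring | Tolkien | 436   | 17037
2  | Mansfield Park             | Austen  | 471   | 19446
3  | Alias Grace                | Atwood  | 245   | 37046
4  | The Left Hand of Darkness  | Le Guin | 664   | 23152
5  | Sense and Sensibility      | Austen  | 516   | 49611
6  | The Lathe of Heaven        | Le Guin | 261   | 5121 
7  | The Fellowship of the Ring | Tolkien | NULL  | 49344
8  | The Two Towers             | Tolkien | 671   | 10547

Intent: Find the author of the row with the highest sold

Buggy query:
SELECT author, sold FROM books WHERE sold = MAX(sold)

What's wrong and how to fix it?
Bug: WHERE is evaluated per row; an aggregate over the whole table isn't defined there

Fix: Wrap MAX in a scalar subquery so WHERE compares against a single value

Corrected query:
SELECT author, sold FROM books WHERE sold = (SELECT MAX(sold) FROM books)

Result:
author | sold 
-------+------
Austen | 49611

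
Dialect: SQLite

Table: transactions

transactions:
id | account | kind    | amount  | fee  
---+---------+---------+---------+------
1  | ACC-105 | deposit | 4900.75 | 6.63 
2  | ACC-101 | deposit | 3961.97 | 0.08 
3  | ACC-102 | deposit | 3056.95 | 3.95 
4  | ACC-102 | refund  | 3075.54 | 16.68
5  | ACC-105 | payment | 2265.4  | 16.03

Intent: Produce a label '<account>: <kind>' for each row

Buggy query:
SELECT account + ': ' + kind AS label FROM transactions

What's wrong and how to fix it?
Bug: SQLite uses || for string concatenation; + coerces text to numbers (yielding 0)

Fix: Replace + with || to concatenate text

Corrected query:
SELECT account || ': ' || kind AS label FROM transactions

Result:
label           
----------------
ACC-105: deposit
ACC-101: deposit
ACC-102: deposit
ACC-102: refund 
ACC-105: payment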